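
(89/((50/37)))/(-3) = -3293/150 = -21.95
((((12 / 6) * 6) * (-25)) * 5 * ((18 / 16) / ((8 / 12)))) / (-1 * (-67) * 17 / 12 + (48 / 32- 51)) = -6075 / 109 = -55.73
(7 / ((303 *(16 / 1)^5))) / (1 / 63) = 147 / 105906176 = 0.00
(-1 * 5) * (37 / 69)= -185 / 69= -2.68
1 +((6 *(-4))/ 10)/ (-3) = 9/ 5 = 1.80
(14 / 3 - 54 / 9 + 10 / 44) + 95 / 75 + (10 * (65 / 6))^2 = 11618909 / 990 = 11736.27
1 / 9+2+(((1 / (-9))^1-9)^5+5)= -3706978528 / 59049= -62778.01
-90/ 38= -2.37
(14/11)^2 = 196/121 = 1.62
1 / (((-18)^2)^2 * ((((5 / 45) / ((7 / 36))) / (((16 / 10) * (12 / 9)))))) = 7 / 196830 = 0.00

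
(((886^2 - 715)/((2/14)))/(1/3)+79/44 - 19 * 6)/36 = 724670707/1584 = 457494.13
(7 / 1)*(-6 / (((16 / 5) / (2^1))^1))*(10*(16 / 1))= -4200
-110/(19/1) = -110/19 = -5.79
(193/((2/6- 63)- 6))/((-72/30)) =965/824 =1.17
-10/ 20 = -1/ 2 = -0.50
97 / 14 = 6.93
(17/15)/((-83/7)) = -0.10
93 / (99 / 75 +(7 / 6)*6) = 2325 / 208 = 11.18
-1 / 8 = -0.12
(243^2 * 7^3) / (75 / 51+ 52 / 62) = 10673756289 / 1217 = 8770547.48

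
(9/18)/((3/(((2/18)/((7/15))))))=5/126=0.04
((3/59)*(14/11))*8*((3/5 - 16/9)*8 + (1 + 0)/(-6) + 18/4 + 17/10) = -3416/1947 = -1.75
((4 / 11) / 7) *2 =8 / 77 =0.10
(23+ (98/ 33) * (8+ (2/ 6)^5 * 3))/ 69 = 11371/ 16767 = 0.68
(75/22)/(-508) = -75/11176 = -0.01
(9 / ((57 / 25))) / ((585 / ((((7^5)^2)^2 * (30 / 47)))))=3989613314880600050 / 11609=343665545256318.38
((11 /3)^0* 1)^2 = 1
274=274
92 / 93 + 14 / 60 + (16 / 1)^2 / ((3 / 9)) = 769.22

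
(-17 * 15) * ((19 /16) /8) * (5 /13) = -14.56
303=303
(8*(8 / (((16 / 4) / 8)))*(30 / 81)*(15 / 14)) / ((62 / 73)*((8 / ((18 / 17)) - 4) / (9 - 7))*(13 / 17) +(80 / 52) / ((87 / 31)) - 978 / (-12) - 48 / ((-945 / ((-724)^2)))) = 14971424000 / 7872185167929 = 0.00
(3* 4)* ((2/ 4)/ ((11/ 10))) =5.45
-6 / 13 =-0.46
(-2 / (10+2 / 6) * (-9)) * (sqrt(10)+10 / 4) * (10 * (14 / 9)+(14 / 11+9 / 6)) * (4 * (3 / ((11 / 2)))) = 653220 / 3751+261288 * sqrt(10) / 3751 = 394.42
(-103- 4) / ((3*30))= -107 / 90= -1.19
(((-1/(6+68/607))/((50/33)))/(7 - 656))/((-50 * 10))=-1821/5472250000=-0.00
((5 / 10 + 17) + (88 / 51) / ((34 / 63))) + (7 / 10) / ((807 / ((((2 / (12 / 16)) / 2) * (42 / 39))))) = 1882670783 / 90956970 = 20.70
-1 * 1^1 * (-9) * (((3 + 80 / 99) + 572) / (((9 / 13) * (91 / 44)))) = 228020 / 63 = 3619.37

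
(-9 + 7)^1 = -2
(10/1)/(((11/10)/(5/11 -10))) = -10500/121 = -86.78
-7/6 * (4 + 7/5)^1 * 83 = -5229/10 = -522.90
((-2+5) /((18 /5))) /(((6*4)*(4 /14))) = 35 /288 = 0.12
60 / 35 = 12 / 7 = 1.71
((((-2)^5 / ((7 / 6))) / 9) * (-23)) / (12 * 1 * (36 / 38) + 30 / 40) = 111872 / 19341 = 5.78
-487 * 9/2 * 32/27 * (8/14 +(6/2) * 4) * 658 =-64455424/3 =-21485141.33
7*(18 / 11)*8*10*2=20160 / 11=1832.73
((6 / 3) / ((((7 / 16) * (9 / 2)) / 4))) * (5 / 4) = 320 / 63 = 5.08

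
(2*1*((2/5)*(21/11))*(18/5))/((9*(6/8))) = 224/275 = 0.81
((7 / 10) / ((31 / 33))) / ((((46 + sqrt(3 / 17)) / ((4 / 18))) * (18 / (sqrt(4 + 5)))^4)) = 30107 / 10838179080 - 77 * sqrt(51) / 21676358160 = 0.00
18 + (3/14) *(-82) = 3/7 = 0.43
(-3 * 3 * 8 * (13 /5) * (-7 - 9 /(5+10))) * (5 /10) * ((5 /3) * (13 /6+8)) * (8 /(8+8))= 30134 /5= 6026.80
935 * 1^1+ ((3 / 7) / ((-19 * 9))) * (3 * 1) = 124354 / 133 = 934.99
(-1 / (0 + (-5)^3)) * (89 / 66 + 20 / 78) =459 / 35750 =0.01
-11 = -11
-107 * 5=-535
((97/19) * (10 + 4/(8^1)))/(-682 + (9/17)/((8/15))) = -19788/251389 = -0.08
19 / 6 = 3.17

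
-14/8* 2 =-7/2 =-3.50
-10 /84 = -5 /42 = -0.12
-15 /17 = -0.88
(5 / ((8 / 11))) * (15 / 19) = 825 / 152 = 5.43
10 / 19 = 0.53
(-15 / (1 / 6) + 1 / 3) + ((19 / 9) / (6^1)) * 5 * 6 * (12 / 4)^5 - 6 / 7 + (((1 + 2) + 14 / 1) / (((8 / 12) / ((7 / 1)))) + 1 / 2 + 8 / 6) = 55751 / 21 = 2654.81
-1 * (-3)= 3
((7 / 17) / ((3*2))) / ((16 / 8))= 7 / 204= 0.03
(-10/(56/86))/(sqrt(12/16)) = -17.73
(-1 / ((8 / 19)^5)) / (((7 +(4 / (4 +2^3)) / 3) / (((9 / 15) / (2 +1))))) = -22284891 / 10485760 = -2.13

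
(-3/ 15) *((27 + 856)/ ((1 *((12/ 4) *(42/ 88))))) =-38852/ 315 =-123.34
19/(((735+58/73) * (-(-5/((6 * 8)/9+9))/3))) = 0.22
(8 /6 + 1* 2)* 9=30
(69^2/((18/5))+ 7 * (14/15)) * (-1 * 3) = -3987.10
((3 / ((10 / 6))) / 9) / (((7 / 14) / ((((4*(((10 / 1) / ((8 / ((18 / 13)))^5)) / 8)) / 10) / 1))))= 59049 / 1901020160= 0.00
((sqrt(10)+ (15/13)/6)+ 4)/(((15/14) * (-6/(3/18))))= -763/7020- 7 * sqrt(10)/270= -0.19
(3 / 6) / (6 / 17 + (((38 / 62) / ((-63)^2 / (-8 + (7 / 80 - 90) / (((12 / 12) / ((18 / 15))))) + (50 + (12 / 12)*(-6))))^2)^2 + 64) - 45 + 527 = 1272143442205943661087563915973378 / 2639259203493040962560417378641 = 482.01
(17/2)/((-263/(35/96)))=-595/50496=-0.01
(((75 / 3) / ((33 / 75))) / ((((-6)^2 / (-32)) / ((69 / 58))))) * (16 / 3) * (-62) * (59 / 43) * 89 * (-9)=-299517040000 / 13717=-21835462.56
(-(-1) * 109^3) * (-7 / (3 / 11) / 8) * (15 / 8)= -498586165 / 64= -7790408.83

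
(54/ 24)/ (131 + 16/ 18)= 81/ 4748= 0.02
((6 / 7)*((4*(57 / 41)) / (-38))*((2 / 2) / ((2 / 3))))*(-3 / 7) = 162 / 2009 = 0.08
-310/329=-0.94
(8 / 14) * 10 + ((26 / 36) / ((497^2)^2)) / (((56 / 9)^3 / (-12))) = 30614106705599401 / 5357468673480448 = 5.71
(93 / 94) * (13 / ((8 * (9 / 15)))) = 2015 / 752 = 2.68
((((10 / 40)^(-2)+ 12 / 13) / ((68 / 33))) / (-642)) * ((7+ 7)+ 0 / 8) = -4235 / 23647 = -0.18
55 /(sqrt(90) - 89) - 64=-506079 /7831 - 165 * sqrt(10) /7831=-64.69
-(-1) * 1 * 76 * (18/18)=76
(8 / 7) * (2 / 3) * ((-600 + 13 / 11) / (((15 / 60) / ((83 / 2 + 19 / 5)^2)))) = -1029875568 / 275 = -3745002.07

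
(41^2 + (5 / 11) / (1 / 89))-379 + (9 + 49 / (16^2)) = 3806235 / 2816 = 1351.65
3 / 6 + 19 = 39 / 2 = 19.50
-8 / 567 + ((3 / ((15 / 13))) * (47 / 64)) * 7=2422499 / 181440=13.35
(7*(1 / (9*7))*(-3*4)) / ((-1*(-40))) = -1 / 30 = -0.03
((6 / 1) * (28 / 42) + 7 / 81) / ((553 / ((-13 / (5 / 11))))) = -47333 / 223965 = -0.21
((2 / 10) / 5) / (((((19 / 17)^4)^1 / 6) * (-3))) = -167042 / 3258025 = -0.05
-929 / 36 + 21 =-173 / 36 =-4.81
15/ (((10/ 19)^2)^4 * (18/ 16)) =16983563041/ 7500000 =2264.48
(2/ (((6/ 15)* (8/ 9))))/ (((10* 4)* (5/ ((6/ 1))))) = 27/ 160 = 0.17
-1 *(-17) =17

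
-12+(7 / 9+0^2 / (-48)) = -101 / 9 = -11.22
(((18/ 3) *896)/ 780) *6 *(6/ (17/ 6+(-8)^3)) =-96768/ 198575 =-0.49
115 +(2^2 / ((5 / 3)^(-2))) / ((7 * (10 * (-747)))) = 5412005 / 47061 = 115.00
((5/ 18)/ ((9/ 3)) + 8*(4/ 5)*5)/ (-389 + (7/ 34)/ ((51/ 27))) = -500837/ 6069033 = -0.08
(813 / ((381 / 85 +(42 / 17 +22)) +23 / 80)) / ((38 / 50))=27642000 / 755573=36.58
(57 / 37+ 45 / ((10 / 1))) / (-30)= -149 / 740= -0.20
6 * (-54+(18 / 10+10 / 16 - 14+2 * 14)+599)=67371 / 20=3368.55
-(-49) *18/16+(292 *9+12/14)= 150303/56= 2683.98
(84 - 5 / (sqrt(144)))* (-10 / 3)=-5015 / 18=-278.61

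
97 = 97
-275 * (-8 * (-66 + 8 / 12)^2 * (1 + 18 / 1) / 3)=1605788800 / 27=59473659.26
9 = 9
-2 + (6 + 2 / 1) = 6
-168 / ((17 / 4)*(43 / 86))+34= -766 / 17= -45.06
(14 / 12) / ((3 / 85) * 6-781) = -85 / 56886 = -0.00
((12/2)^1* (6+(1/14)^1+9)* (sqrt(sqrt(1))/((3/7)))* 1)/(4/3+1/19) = 12027/79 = 152.24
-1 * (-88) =88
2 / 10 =0.20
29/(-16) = -1.81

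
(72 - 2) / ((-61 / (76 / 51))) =-5320 / 3111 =-1.71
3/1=3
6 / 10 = 3 / 5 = 0.60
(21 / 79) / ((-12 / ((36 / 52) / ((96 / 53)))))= -1113 / 131456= -0.01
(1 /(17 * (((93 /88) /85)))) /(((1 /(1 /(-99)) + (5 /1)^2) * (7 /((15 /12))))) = -275 /24087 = -0.01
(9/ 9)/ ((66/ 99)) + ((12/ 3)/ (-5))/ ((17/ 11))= 167/ 170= 0.98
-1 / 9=-0.11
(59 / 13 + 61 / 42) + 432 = 437.99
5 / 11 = 0.45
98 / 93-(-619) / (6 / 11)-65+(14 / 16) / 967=1070.89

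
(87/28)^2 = 7569/784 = 9.65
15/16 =0.94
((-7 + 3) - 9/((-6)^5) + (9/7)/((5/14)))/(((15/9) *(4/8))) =-1723/3600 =-0.48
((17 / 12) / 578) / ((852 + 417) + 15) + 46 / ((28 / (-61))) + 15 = -312489641 / 3667104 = -85.21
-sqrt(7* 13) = -sqrt(91) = -9.54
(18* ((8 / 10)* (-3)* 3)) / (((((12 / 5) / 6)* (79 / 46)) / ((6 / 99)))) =-9936 / 869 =-11.43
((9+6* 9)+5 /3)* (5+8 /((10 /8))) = 3686 /5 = 737.20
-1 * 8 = -8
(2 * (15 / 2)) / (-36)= -5 / 12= -0.42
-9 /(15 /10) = -6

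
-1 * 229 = -229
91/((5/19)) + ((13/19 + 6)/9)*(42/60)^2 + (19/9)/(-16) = 2629843/7600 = 346.03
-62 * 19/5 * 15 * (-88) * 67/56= 2604558/7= 372079.71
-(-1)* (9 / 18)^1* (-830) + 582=167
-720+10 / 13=-719.23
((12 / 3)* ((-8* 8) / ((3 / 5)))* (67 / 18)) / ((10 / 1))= -4288 / 27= -158.81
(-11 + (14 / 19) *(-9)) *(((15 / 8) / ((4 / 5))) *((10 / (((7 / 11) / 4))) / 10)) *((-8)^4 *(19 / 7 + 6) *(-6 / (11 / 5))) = 23541120000 / 931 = 25285843.18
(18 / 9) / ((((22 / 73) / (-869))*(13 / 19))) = -109573 / 13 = -8428.69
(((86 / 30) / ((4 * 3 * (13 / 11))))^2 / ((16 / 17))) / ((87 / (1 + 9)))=3803393 / 762203520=0.00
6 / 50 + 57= 1428 / 25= 57.12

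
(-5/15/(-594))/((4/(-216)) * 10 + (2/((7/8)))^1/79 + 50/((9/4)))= 553/21744822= 0.00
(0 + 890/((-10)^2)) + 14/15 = 59/6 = 9.83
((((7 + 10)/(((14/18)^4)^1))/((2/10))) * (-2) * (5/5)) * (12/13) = -13384440/31213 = -428.81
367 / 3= 122.33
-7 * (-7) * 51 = 2499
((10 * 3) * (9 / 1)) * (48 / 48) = 270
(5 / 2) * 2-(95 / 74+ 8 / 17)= 3.25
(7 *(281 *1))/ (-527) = -1967/ 527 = -3.73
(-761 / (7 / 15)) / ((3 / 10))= -38050 / 7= -5435.71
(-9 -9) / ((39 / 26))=-12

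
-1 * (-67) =67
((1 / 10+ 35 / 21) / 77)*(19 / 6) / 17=1007 / 235620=0.00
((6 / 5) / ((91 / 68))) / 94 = 204 / 21385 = 0.01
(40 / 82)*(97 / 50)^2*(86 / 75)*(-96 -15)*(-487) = 14580506306 / 128125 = 113799.07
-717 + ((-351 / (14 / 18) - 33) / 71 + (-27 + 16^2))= -245926 / 497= -494.82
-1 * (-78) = 78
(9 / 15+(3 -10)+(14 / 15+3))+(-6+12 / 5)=-91 / 15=-6.07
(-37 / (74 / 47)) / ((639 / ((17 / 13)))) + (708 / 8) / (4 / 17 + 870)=1013489 / 18906732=0.05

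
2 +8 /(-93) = 178 /93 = 1.91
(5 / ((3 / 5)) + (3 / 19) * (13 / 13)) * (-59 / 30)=-16.70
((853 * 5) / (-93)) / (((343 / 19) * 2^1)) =-81035 / 63798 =-1.27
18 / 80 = 9 / 40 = 0.22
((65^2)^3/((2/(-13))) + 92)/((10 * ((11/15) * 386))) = -2941336733823/16984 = -173182803.45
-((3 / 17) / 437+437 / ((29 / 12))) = -180.83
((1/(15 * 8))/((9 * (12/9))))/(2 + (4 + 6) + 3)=1/21600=0.00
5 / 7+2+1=26 / 7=3.71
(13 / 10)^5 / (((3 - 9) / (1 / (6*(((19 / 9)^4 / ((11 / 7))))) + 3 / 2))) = -170844161969 / 182449400000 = -0.94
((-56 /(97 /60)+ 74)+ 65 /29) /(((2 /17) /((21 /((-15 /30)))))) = -41778639 /2813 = -14851.99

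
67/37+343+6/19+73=293943/703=418.13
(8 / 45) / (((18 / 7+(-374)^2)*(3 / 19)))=532 / 66092625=0.00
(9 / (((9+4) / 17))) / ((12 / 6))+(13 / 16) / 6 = 7513 / 1248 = 6.02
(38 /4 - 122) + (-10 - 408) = -1061 /2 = -530.50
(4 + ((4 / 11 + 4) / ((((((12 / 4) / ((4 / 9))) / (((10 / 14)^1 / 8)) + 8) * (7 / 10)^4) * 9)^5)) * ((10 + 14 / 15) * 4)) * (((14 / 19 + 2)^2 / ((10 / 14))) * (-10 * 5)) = -2235445786372951829684280888361446693760 / 1065875856773729515157472264236161053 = -2097.29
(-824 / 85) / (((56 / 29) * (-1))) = 2987 / 595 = 5.02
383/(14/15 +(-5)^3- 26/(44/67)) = -126390/54007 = -2.34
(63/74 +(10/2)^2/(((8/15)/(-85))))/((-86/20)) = 5895615/6364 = 926.40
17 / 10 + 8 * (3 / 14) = 3.41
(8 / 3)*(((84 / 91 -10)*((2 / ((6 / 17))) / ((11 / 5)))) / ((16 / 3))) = -5015 / 429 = -11.69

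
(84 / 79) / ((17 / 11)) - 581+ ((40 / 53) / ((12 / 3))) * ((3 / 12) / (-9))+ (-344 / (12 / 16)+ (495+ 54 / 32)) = -5558416583 / 10249776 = -542.30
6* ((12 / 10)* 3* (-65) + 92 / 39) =-18068 / 13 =-1389.85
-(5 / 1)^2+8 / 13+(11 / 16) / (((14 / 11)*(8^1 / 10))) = -276167 / 11648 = -23.71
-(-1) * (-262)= -262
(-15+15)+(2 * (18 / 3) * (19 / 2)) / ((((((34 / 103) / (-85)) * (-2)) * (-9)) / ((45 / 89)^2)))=-6604875 / 15842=-416.92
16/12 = 4/3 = 1.33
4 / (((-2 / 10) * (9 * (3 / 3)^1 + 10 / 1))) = -20 / 19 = -1.05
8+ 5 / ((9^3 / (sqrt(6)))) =5 * sqrt(6) / 729+ 8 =8.02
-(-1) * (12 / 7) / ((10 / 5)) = 6 / 7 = 0.86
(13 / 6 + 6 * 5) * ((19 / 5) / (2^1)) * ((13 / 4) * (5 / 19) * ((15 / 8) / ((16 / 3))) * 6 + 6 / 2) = 1503277 / 5120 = 293.61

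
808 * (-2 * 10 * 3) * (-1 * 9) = 436320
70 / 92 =35 / 46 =0.76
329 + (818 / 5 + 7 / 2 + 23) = 5191 / 10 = 519.10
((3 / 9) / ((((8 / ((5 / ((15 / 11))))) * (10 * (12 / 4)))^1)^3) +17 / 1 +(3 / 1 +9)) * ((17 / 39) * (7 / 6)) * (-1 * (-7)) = 27049656916723 / 262020096000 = 103.24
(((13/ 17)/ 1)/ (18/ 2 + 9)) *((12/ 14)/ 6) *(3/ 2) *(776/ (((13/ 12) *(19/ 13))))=4.46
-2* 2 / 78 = -2 / 39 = -0.05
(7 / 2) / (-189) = -1 / 54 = -0.02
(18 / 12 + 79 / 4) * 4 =85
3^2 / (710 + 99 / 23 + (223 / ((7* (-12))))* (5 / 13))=226044 / 17914823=0.01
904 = 904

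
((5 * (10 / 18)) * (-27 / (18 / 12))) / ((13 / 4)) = -200 / 13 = -15.38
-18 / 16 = -9 / 8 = -1.12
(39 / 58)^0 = 1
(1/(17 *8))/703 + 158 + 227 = 36809081/95608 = 385.00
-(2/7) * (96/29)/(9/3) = -64/203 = -0.32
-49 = -49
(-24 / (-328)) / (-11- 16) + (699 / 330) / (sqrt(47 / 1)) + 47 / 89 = 233 * sqrt(47) / 5170 + 17254 / 32841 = 0.83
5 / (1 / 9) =45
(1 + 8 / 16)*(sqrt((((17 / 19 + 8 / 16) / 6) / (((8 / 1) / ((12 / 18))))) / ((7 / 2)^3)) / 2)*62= 31*sqrt(14098) / 3724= 0.99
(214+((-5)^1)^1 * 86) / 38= -108 / 19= -5.68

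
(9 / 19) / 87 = 0.01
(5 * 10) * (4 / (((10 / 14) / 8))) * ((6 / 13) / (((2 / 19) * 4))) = 31920 / 13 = 2455.38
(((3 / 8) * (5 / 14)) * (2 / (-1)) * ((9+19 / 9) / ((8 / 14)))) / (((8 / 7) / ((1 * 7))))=-6125 / 192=-31.90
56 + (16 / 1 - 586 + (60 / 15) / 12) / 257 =41467 / 771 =53.78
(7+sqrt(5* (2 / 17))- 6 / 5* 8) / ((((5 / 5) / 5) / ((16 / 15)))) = -208 / 15+16* sqrt(170) / 51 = -9.78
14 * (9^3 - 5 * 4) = 9926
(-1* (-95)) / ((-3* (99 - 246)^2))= -95 / 64827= -0.00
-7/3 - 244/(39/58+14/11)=-475703/3723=-127.77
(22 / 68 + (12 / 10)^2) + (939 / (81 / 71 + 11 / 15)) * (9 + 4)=5526689377 / 848300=6515.02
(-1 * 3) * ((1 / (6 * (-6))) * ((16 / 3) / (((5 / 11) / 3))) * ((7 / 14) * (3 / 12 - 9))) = -77 / 6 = -12.83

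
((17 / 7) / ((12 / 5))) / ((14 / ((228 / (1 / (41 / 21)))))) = 66215 / 2058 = 32.17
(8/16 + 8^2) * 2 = 129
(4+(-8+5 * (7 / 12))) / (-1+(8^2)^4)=-0.00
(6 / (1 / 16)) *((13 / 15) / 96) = 13 / 15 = 0.87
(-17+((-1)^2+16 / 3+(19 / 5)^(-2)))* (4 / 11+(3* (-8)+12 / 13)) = 37277296 / 154869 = 240.70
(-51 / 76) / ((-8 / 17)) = 867 / 608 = 1.43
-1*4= -4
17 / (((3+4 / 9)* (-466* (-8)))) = 153 / 115568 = 0.00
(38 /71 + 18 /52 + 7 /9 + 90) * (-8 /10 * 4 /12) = -609130 /24921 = -24.44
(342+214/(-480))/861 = 81973/206640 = 0.40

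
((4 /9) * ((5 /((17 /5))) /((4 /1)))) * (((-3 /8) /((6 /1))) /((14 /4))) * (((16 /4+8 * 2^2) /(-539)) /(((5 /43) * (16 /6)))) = 645 /1026256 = 0.00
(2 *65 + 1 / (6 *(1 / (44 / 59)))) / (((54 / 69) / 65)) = 17216420 / 1593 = 10807.55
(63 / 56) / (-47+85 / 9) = -81 / 2704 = -0.03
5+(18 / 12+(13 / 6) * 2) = 65 / 6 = 10.83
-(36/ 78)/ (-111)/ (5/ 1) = 2/ 2405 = 0.00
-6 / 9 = -2 / 3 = -0.67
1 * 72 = 72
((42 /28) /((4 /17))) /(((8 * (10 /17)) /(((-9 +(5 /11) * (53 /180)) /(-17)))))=59687 /84480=0.71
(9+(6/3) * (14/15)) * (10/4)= 163/6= 27.17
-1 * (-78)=78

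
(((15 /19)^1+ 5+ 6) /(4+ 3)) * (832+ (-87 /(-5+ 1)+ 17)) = 1466.53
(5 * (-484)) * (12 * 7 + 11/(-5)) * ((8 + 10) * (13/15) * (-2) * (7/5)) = 216167952/25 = 8646718.08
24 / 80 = 3 / 10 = 0.30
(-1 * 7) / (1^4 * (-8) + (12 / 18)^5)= 0.89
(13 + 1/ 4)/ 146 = 53/ 584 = 0.09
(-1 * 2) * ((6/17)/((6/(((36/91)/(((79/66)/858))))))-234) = 4086036/9401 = 434.64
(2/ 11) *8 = 16/ 11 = 1.45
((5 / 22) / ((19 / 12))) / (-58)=-15 / 6061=-0.00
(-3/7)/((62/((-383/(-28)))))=-1149/12152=-0.09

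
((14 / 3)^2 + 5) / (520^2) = 241 / 2433600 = 0.00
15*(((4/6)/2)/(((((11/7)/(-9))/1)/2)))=-57.27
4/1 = 4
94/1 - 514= -420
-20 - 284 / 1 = -304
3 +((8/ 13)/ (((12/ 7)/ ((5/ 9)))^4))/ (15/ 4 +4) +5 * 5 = 28.00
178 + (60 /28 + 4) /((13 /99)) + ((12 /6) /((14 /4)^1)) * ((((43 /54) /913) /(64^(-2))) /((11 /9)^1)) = 620868023 /2741739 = 226.45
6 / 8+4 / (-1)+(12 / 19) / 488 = -15061 / 4636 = -3.25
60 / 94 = 30 / 47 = 0.64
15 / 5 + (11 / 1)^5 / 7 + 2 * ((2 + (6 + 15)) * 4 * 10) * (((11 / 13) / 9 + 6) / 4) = 21141284 / 819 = 25813.53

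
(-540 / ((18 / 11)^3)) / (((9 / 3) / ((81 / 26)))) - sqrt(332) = -6655 / 52 - 2 *sqrt(83) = -146.20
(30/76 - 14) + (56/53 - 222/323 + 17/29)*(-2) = -15406137/992902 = -15.52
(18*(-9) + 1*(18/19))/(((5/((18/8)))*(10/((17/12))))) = -10.27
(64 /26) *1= 32 /13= 2.46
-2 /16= -1 /8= -0.12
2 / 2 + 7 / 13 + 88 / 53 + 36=27008 / 689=39.20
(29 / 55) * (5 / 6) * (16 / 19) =232 / 627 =0.37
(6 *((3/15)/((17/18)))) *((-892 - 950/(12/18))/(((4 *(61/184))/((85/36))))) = -319746/61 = -5241.74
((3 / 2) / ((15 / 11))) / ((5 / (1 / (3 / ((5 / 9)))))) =11 / 270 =0.04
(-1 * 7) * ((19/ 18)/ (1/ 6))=-133/ 3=-44.33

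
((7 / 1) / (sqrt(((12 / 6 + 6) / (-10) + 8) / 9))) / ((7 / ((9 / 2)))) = 9 * sqrt(5) / 4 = 5.03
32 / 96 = 1 / 3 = 0.33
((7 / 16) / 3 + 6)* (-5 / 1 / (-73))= 1475 / 3504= 0.42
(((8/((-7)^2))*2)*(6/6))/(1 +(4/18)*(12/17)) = 816/2891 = 0.28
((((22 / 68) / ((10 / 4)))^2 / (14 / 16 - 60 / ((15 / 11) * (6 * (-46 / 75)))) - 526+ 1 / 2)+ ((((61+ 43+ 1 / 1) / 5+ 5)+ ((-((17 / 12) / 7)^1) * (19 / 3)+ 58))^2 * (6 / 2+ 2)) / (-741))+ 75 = -132891793336033943 / 267566583538800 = -496.67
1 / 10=0.10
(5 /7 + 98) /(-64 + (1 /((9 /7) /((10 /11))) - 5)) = -68409 /47327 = -1.45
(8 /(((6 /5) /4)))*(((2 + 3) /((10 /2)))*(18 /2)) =240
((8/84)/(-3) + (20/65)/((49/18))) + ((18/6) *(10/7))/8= 14149/22932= 0.62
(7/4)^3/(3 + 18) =49/192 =0.26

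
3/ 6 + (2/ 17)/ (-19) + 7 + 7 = 9363/ 646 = 14.49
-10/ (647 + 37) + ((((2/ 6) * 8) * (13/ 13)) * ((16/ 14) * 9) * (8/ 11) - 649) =-16565839/ 26334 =-629.07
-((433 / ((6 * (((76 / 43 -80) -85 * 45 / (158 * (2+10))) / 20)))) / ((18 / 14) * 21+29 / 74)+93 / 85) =-493198267109 / 1127260540605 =-0.44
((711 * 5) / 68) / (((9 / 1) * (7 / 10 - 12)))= -1975 / 3842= -0.51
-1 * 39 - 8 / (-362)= -7055 / 181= -38.98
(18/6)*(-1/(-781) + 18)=42177/781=54.00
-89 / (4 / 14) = -311.50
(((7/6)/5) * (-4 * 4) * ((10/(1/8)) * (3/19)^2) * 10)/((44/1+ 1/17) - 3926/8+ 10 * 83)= -365568/1881893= -0.19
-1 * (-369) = 369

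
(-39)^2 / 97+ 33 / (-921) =465880 / 29779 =15.64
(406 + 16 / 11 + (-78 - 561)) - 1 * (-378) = 146.45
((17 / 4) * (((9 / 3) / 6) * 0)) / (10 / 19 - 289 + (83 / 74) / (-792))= 0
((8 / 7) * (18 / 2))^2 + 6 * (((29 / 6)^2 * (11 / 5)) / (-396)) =5557511 / 52920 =105.02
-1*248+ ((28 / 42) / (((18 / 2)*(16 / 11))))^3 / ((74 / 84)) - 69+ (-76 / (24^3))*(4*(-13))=-19682440531 / 62145792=-316.71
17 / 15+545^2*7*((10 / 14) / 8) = 22277011 / 120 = 185641.76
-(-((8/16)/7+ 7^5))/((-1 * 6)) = -78433/28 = -2801.18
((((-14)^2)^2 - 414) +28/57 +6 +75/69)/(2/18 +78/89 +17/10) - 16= 14127.02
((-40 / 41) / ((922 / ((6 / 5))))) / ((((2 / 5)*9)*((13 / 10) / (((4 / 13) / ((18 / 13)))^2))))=-800 / 59708259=-0.00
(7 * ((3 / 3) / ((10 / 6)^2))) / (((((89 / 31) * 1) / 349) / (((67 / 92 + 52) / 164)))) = 3306427047 / 33570800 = 98.49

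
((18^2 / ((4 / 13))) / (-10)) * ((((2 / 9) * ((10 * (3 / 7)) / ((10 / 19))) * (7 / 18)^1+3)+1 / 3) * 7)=-29757 / 10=-2975.70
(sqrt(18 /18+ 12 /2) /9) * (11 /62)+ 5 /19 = 11 * sqrt(7) /558+ 5 /19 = 0.32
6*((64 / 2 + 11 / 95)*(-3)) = -54918 / 95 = -578.08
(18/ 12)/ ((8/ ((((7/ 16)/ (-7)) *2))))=-3/ 128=-0.02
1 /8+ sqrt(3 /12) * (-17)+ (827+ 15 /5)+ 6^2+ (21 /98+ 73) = 52127 /56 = 930.84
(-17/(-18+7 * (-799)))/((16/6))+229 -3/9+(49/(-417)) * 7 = 4264875035/18718296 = 227.85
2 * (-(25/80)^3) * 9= -1125/2048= -0.55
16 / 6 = 8 / 3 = 2.67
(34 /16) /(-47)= -17 /376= -0.05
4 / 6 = 2 / 3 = 0.67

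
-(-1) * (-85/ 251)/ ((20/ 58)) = -493/ 502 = -0.98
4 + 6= 10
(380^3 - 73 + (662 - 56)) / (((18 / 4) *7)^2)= 55301.12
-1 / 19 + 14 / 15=251 / 285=0.88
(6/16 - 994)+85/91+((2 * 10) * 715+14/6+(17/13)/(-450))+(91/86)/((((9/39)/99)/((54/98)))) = 13643841301/1006200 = 13559.77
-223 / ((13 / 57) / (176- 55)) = -118310.08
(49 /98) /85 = 0.01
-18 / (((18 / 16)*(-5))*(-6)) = -8 / 15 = -0.53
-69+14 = -55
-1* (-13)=13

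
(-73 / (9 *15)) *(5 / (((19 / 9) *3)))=-73 / 171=-0.43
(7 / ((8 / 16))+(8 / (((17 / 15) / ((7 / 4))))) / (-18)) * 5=3395 / 51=66.57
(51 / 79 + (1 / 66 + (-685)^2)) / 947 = 2446542595 / 4937658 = 495.49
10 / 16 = 5 / 8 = 0.62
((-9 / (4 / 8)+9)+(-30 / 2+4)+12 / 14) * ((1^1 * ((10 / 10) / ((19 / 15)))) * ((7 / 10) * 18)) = -3618 / 19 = -190.42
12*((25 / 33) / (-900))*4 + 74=7322 / 99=73.96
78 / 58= 39 / 29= 1.34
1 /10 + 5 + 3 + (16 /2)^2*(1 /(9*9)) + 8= 13681 /810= 16.89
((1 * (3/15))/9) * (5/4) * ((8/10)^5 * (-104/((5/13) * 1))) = -346112/140625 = -2.46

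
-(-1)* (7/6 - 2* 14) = -161/6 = -26.83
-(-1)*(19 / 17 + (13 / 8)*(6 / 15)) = 601 / 340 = 1.77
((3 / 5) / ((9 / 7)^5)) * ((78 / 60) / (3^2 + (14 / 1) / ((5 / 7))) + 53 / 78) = 5226977 / 42220035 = 0.12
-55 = -55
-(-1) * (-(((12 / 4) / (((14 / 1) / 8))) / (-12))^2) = -1 / 49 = -0.02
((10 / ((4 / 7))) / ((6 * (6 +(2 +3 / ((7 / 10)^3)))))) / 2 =12005 / 137856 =0.09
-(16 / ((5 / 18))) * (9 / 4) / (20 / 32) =-5184 / 25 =-207.36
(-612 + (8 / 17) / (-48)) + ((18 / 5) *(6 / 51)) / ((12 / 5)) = -3671 / 6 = -611.83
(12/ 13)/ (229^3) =12/ 156116857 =0.00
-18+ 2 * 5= -8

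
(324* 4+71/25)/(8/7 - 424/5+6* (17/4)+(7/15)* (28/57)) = -77735574/3466985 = -22.42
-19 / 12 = -1.58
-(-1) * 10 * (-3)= -30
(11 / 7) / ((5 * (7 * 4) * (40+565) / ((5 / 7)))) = 1 / 75460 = 0.00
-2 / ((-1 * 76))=1 / 38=0.03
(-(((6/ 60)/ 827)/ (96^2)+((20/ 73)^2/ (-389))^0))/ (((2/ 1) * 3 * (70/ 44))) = -838379531/ 8002713600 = -0.10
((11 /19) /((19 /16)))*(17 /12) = 748 /1083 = 0.69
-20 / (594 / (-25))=250 / 297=0.84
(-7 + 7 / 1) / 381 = 0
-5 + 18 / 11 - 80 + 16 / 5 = -4409 / 55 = -80.16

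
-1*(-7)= 7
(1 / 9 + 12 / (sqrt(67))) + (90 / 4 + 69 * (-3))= -3319 / 18 + 12 * sqrt(67) / 67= -182.92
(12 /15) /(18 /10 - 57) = -1 /69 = -0.01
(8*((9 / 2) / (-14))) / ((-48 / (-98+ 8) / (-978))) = 66015 / 14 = 4715.36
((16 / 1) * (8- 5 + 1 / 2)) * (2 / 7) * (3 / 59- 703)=-663584 / 59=-11247.19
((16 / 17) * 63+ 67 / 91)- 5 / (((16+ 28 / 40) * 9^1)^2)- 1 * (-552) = 2138853796799 / 3494686923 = 612.03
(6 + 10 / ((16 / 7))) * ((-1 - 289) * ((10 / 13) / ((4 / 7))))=-421225 / 104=-4050.24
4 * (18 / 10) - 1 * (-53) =301 / 5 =60.20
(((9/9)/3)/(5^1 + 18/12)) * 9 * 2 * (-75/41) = -900/533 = -1.69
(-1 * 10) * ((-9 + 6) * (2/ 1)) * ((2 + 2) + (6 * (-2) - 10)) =-1080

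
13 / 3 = 4.33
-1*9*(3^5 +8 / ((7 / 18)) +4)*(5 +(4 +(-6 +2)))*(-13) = 1095705 / 7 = 156529.29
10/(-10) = -1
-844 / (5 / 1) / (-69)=844 / 345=2.45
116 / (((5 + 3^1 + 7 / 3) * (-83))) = -348 / 2573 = -0.14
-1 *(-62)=62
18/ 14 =9/ 7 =1.29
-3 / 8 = -0.38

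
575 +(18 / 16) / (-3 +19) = 73609 / 128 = 575.07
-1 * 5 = -5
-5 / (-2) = 5 / 2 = 2.50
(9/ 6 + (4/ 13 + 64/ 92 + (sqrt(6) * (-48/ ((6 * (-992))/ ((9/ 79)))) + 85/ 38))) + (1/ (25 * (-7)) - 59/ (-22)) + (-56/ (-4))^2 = 9 * sqrt(6)/ 9796 + 4449090593/ 21871850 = 203.42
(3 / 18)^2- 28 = -1007 / 36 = -27.97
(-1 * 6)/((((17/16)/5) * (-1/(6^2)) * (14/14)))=17280/17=1016.47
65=65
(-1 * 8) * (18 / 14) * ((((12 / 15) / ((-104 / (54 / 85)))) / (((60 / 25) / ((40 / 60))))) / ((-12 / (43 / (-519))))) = 129 / 1338155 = 0.00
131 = 131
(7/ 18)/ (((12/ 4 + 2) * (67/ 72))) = 28/ 335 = 0.08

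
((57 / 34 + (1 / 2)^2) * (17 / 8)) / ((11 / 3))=393 / 352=1.12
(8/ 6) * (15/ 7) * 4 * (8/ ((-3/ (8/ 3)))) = -5120/ 63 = -81.27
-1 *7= -7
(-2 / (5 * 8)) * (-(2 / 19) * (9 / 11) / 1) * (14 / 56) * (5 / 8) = 9 / 13376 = 0.00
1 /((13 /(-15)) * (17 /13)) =-15 /17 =-0.88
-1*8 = -8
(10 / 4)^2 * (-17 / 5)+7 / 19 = -1587 / 76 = -20.88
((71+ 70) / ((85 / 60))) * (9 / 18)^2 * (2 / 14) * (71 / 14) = 30033 / 1666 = 18.03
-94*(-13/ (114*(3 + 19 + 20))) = 611/ 2394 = 0.26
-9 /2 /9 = -1 /2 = -0.50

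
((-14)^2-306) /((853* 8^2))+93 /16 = 158603 /27296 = 5.81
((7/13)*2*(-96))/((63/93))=-1984/13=-152.62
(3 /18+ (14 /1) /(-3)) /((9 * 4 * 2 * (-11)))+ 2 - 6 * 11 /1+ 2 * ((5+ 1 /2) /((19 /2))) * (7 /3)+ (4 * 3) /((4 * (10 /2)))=-3044339 /50160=-60.69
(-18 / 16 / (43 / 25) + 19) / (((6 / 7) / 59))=2606443 / 2064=1262.81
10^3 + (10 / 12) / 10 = 12001 / 12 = 1000.08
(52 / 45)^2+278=565654 / 2025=279.34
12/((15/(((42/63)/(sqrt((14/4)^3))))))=16*sqrt(14)/735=0.08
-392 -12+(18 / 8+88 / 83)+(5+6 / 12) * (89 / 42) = -678088 / 1743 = -389.03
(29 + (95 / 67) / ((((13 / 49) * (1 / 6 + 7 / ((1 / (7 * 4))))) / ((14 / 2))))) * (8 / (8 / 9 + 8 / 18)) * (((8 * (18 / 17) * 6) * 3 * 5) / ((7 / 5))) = 11634977246400 / 121994873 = 95372.67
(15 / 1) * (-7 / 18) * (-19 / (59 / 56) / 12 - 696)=2160515 / 531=4068.77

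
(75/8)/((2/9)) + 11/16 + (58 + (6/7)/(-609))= 1146731/11368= 100.87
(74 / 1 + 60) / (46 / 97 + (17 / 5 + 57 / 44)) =2859560 / 110321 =25.92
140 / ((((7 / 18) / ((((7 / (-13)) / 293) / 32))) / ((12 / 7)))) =-135 / 3809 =-0.04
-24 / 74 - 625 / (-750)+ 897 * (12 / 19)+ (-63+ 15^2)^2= 113088947 / 4218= 26811.04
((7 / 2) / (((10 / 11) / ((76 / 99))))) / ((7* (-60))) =-19 / 2700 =-0.01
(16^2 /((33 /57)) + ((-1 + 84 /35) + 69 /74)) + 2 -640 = -787487 /4070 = -193.49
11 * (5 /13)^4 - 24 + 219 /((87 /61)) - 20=90937672 /828269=109.79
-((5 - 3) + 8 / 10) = -14 / 5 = -2.80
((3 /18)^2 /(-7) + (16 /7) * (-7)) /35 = -4033 /8820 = -0.46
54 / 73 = 0.74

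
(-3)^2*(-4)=-36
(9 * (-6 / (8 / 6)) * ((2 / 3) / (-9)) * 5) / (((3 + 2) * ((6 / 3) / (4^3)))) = 96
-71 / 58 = -1.22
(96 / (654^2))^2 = 64 / 1270423449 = 0.00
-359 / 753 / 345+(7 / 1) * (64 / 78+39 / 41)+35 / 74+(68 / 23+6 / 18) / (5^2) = 13.01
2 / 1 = 2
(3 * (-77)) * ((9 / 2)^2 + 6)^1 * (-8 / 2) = 24255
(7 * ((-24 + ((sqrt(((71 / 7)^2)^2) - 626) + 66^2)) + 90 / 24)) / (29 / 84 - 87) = -307.99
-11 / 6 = -1.83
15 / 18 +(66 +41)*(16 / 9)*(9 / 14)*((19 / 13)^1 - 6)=-302569 / 546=-554.16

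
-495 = -495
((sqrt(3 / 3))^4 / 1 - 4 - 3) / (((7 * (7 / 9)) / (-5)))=270 / 49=5.51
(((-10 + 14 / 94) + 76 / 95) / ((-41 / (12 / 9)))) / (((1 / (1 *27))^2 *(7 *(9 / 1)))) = 3.41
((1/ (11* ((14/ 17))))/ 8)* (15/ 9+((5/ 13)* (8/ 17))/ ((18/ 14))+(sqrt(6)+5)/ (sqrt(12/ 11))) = 3595/ 144144+17* sqrt(33)* (sqrt(6)+5)/ 7392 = 0.12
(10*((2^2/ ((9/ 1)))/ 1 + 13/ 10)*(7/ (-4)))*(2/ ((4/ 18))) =-1099/ 4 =-274.75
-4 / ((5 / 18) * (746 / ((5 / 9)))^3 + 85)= -100 / 16814020033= -0.00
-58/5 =-11.60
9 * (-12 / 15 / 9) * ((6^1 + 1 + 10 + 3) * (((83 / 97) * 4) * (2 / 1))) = -10624 / 97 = -109.53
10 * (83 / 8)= 415 / 4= 103.75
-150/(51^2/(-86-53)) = 6950/867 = 8.02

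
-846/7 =-120.86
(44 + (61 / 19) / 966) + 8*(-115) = -16078043 / 18354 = -876.00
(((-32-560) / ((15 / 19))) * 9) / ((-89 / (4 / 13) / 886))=119588736 / 5785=20672.21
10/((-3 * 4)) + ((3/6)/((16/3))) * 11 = 19/96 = 0.20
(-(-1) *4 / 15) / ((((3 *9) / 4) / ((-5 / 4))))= -0.05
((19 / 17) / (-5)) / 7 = -19 / 595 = -0.03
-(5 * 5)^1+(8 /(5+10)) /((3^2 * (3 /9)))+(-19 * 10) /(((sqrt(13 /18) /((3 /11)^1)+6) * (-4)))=-2679653 /191655 - 9405 * sqrt(26) /8518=-19.61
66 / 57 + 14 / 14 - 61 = -1118 / 19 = -58.84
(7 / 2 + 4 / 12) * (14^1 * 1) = 161 / 3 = 53.67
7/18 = 0.39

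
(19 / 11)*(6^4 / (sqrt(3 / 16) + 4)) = 1575936 / 2783 -98496*sqrt(3) / 2783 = 504.97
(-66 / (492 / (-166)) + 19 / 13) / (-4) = -3162 / 533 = -5.93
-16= -16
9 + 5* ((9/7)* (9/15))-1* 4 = 62/7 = 8.86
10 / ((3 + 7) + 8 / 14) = 35 / 37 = 0.95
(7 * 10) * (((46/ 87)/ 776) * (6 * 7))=5635/ 2813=2.00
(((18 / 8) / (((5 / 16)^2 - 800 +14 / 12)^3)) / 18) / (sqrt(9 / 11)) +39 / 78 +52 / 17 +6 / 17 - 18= -479 / 34 - 18874368 * sqrt(11) / 230830350233352589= -14.09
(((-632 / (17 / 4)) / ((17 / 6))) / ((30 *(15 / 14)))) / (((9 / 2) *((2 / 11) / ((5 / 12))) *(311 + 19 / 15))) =-24332 / 9137313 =-0.00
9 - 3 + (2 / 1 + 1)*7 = 27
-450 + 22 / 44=-449.50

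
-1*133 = -133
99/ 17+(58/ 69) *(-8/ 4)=4859/ 1173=4.14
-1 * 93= -93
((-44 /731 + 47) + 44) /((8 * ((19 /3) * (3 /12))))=199431 /27778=7.18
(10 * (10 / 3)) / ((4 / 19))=475 / 3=158.33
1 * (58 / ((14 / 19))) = 78.71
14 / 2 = 7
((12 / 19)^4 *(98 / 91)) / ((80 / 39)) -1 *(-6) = 3964062 / 651605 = 6.08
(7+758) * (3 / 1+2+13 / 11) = 52020 / 11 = 4729.09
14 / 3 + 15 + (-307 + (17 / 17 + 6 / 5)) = -4277 / 15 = -285.13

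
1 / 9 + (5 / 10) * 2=10 / 9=1.11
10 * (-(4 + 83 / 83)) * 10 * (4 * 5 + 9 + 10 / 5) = -15500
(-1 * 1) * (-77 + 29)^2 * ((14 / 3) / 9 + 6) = -45056 / 3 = -15018.67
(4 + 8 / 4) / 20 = 3 / 10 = 0.30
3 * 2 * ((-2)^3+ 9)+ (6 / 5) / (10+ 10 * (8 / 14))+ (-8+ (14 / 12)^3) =-19939 / 59400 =-0.34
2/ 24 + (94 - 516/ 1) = -5063/ 12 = -421.92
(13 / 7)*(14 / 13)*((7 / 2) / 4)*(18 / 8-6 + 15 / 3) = 35 / 16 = 2.19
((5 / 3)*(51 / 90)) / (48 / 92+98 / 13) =5083 / 43380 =0.12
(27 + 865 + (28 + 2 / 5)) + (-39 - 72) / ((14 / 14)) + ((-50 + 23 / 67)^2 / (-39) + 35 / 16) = 3493773499 / 4668560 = 748.36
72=72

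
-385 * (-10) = 3850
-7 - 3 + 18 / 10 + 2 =-6.20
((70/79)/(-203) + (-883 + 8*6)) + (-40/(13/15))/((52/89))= -353881005/387179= -914.00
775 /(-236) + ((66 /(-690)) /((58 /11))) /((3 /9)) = -2627459 /787060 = -3.34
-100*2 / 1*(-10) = 2000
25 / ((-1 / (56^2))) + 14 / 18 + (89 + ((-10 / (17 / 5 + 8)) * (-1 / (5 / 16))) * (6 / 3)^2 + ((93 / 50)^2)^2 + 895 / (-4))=-83908391123129 / 1068750000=-78510.78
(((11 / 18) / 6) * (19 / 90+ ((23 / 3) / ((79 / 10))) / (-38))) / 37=275759 / 539819640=0.00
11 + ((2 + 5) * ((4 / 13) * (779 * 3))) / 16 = 16931 / 52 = 325.60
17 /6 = 2.83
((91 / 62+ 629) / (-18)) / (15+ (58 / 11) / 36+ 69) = -429979 / 1032982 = -0.42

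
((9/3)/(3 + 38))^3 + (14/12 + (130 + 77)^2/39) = 5912665775/5375838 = 1099.86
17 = 17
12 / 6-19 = -17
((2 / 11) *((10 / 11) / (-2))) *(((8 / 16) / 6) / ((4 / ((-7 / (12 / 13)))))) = 455 / 34848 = 0.01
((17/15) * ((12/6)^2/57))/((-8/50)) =-85/171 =-0.50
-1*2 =-2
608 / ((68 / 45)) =6840 / 17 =402.35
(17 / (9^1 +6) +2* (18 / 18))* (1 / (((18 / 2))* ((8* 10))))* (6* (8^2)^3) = 6844.87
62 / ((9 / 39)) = 806 / 3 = 268.67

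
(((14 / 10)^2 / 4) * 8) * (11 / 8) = 539 / 100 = 5.39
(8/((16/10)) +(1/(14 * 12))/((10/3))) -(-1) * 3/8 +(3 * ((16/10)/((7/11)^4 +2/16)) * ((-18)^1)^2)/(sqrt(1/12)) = 3011/560 +202397184 * sqrt(3)/18805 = 18647.34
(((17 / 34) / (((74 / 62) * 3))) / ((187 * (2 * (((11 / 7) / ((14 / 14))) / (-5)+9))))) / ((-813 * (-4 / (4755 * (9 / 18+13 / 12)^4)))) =11795593775 / 29860620337152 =0.00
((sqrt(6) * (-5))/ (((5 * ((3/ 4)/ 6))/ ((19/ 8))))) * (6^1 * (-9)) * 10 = 10260 * sqrt(6) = 25131.76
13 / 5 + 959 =4808 / 5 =961.60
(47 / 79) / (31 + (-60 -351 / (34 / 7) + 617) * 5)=1598 / 6593261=0.00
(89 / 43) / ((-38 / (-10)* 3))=445 / 2451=0.18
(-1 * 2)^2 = 4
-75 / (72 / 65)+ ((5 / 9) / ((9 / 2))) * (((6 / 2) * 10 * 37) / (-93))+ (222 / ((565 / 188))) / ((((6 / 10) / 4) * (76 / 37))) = 7356437897 / 43128936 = 170.57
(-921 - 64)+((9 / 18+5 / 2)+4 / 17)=-16690 / 17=-981.76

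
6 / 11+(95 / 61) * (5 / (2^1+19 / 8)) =10922 / 4697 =2.33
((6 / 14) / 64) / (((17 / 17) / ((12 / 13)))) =9 / 1456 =0.01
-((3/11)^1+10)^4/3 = -163047361/43923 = -3712.12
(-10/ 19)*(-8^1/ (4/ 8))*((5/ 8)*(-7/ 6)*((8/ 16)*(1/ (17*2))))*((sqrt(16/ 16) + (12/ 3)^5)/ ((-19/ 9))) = 538125/ 12274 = 43.84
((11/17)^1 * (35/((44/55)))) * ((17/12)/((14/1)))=275/96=2.86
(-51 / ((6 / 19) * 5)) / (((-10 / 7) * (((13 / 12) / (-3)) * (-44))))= 20349 / 14300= 1.42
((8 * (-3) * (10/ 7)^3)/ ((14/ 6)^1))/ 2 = -36000/ 2401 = -14.99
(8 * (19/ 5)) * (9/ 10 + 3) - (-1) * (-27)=2289/ 25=91.56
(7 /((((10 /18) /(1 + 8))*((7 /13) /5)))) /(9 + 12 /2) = 351 /5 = 70.20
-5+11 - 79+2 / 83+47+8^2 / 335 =-716948 / 27805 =-25.78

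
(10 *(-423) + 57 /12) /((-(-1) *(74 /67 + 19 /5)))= -861.51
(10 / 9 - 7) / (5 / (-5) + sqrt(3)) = -53 *sqrt(3) / 18 - 53 / 18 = -8.04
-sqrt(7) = -2.65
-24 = -24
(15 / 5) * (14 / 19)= 42 / 19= 2.21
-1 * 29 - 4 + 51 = 18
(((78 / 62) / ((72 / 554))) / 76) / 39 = 277 / 84816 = 0.00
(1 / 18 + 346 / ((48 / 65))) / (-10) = -33739 / 720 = -46.86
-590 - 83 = -673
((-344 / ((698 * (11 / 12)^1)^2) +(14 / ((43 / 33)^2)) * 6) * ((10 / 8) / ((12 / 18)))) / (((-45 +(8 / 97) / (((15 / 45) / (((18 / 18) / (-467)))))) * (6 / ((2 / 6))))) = -8481880160826475 / 74065867483375988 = -0.11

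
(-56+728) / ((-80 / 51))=-428.40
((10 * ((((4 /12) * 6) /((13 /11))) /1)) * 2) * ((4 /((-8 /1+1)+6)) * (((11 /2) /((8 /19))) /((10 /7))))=-16093 /13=-1237.92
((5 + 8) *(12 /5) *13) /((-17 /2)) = -4056 /85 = -47.72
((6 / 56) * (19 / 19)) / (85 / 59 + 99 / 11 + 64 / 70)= 0.01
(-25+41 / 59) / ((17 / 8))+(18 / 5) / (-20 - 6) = -754707 / 65195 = -11.58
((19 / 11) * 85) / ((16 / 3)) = 4845 / 176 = 27.53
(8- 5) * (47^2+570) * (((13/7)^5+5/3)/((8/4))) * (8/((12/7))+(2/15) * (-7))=1902287432/5145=369735.17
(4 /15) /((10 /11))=0.29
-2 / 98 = -1 / 49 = -0.02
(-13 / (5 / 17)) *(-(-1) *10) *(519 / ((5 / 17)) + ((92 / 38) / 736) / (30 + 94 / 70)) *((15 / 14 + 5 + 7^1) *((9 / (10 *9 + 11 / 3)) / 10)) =-3212947608280839 / 32798544800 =-97960.07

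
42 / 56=3 / 4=0.75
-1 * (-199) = 199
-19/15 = -1.27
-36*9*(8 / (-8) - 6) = 2268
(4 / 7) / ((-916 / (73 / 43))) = -73 / 68929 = -0.00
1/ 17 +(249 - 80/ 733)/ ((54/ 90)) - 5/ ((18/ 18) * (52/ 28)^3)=34009916923/ 82130451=414.10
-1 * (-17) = 17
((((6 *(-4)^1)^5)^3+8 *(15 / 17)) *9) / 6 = -12873860715379175718732 / 17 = -757285924434069159925.41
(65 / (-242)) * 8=-260 / 121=-2.15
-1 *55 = -55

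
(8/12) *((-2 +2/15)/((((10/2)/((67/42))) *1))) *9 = -268/75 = -3.57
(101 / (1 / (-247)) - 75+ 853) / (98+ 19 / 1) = -206.57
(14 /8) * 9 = 63 /4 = 15.75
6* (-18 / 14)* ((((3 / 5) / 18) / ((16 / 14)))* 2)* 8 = -18 / 5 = -3.60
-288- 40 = -328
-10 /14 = -5 /7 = -0.71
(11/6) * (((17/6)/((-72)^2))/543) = 187/101336832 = 0.00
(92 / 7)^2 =8464 / 49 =172.73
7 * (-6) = -42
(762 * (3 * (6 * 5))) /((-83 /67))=-4594860 /83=-55359.76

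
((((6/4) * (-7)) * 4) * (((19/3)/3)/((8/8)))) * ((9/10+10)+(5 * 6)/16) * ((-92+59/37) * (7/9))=106090243/1332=79647.33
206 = 206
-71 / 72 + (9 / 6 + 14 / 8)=163 / 72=2.26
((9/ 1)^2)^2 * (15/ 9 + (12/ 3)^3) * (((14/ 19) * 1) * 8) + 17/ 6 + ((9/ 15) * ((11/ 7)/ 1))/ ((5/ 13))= 50666771831/ 19950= 2539687.81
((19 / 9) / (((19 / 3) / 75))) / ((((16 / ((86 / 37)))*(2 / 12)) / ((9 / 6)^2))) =29025 / 592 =49.03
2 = 2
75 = 75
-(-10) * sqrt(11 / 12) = 5 * sqrt(33) / 3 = 9.57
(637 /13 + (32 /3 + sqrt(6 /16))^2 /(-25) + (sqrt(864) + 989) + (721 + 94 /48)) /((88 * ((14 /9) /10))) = 663 * sqrt(6) /770 + 1580753 /12320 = 130.42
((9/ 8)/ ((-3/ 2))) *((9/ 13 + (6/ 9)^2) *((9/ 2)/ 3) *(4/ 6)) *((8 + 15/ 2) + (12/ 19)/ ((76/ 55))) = -80647/ 5928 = -13.60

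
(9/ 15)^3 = 27/ 125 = 0.22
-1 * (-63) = 63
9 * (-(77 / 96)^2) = -5929 / 1024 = -5.79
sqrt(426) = 20.64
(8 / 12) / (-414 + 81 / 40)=-80 / 49437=-0.00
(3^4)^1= 81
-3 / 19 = -0.16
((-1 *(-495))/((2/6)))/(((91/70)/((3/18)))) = 2475/13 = 190.38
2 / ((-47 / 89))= -178 / 47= -3.79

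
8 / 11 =0.73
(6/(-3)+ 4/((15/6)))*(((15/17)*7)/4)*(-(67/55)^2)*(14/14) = 94269/102850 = 0.92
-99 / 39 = -33 / 13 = -2.54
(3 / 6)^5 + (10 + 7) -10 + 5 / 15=707 / 96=7.36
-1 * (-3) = 3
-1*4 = -4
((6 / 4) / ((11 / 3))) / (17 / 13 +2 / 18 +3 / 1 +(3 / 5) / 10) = 26325 / 288211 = 0.09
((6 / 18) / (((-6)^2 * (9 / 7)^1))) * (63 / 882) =0.00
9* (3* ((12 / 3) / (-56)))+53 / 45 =-473 / 630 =-0.75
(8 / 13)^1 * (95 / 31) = 760 / 403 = 1.89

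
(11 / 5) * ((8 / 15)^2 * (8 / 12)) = 1408 / 3375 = 0.42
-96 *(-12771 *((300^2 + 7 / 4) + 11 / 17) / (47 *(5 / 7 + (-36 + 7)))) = -66318086268 / 799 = -83001359.53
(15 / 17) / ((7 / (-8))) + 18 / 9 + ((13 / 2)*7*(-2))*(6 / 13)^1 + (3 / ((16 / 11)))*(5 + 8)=-27029 / 1904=-14.20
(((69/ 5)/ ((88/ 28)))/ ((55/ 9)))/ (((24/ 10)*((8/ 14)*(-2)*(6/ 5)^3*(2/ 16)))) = -28175/ 23232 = -1.21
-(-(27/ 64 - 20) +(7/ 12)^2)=-19.92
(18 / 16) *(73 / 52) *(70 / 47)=22995 / 9776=2.35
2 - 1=1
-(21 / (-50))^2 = -441 / 2500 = -0.18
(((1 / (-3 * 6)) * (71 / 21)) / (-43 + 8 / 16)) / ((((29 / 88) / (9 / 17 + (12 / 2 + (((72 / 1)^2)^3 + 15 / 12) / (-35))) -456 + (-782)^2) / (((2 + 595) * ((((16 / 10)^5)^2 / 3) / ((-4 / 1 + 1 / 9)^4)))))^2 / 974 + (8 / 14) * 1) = 218651596350232491957932704308554330366580854173273332218068992 / 2072523946195776960985133495735846795833354592544983338205375184423235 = 0.00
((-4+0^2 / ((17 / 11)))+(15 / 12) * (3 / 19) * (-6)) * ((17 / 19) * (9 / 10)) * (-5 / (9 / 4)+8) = -43537 / 1805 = -24.12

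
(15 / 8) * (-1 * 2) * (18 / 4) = -135 / 8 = -16.88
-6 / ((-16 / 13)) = 39 / 8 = 4.88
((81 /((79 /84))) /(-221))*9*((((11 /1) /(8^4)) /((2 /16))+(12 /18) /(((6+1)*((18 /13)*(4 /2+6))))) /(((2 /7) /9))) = -14854833 /4469504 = -3.32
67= 67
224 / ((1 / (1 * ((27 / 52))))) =1512 / 13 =116.31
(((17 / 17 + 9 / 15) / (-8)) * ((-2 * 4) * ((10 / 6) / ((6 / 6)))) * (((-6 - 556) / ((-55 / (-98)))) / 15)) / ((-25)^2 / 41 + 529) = -9032464 / 27613575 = -0.33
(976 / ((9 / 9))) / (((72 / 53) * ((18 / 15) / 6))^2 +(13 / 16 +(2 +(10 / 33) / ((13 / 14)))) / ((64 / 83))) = 30109172121600 / 127856113339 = 235.49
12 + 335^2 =112237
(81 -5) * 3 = 228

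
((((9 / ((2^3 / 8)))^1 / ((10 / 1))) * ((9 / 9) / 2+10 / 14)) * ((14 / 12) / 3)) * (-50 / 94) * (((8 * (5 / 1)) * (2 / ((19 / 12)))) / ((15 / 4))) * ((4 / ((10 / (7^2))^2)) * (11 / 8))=-1795948 / 4465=-402.23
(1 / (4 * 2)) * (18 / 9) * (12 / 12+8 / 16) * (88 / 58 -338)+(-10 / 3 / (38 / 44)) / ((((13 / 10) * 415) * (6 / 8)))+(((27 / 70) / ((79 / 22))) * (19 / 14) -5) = -54286082510969 / 414255916620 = -131.04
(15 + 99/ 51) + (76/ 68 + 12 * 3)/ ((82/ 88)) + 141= 137849/ 697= 197.77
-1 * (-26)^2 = -676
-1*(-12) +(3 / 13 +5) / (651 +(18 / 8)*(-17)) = 382628 / 31863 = 12.01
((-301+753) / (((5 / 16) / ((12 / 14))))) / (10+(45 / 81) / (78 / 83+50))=123.84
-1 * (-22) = 22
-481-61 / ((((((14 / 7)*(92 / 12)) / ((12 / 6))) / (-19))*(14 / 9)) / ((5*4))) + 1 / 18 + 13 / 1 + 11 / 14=1476.51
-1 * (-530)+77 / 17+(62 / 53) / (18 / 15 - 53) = 124731979 / 233359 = 534.51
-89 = -89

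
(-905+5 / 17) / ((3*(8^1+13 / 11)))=-169180 / 5151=-32.84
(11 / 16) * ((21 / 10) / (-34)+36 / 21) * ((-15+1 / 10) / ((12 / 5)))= -2148729 / 304640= -7.05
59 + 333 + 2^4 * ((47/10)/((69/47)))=152912/345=443.22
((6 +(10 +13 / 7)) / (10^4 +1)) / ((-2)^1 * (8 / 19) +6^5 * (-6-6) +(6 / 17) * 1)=-40375 / 2110006359538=-0.00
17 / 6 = 2.83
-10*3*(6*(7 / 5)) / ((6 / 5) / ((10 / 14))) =-150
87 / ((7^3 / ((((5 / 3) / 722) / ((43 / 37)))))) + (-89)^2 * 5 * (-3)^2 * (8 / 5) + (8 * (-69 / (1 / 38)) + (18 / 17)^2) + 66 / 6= 1690617109416731 / 3077496842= 549348.12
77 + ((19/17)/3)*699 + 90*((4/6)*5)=10836/17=637.41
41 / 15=2.73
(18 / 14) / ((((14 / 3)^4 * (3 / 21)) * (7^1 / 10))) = 3645 / 134456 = 0.03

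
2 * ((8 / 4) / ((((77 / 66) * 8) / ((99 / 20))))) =297 / 140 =2.12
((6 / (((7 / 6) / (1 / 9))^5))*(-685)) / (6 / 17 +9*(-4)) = 372640 / 412494201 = 0.00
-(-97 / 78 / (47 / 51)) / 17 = 97 / 1222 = 0.08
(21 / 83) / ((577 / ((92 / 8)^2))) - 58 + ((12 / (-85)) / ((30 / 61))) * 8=-4904297739 / 81414700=-60.24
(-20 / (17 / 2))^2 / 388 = 400 / 28033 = 0.01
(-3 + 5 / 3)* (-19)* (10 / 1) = 760 / 3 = 253.33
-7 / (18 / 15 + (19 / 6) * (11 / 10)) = -420 / 281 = -1.49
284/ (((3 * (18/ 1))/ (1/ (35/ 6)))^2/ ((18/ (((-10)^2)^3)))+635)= 284/ 5512500635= 0.00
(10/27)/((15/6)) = 0.15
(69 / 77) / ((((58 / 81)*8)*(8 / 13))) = 72657 / 285824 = 0.25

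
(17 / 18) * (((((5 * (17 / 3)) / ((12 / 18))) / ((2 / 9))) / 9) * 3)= 60.21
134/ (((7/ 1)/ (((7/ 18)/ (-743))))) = -67/ 6687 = -0.01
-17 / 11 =-1.55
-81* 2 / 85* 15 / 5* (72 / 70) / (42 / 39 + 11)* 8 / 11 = -1819584 / 5137825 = -0.35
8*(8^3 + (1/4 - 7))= 4042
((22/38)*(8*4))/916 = 88/4351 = 0.02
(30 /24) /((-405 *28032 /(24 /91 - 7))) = 613 /826495488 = 0.00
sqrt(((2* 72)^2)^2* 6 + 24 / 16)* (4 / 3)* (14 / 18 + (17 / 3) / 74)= 569* sqrt(10319560710) / 999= 57859.86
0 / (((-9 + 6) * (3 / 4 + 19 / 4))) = 0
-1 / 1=-1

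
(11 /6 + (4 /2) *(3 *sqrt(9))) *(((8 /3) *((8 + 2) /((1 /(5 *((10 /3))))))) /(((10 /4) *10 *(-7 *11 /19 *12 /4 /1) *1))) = -25840 /891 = -29.00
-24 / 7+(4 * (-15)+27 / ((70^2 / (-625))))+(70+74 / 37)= 1005 / 196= 5.13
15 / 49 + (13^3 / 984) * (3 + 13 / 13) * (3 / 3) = 9.24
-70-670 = -740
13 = 13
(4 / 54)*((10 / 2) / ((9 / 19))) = 190 / 243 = 0.78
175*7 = 1225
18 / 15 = 6 / 5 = 1.20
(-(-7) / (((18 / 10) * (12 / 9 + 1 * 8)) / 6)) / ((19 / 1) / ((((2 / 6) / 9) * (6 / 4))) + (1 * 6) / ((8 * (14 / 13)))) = 140 / 19191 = 0.01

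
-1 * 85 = -85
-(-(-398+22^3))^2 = -105062500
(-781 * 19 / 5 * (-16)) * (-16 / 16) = -237424 / 5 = -47484.80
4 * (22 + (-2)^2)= 104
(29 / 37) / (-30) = -29 / 1110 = -0.03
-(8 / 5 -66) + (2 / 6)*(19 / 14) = 13619 / 210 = 64.85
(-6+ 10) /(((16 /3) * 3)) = 1 /4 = 0.25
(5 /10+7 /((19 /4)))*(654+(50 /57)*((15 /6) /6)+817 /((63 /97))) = 114450325 /30324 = 3774.25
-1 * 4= -4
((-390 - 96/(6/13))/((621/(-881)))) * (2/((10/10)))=45812/27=1696.74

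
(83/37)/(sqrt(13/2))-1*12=-12 + 83*sqrt(26)/481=-11.12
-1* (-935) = 935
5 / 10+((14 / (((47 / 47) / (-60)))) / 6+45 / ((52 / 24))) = -3087 / 26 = -118.73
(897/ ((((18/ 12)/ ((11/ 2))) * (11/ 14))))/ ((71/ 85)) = 355810/ 71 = 5011.41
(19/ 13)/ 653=19/ 8489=0.00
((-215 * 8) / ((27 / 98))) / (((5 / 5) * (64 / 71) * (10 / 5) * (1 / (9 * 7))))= -5235895 / 24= -218162.29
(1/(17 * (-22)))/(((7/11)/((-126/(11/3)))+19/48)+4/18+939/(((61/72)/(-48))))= 13176/262155989843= 0.00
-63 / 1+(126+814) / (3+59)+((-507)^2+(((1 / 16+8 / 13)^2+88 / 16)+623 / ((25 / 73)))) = 8678341665311 / 33529600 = 258826.28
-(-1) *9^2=81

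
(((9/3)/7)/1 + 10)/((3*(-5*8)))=-73/840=-0.09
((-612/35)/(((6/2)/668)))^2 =18570057984/1225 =15159231.01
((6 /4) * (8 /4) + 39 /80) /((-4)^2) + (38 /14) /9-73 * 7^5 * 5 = -494690473303 /80640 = -6134554.48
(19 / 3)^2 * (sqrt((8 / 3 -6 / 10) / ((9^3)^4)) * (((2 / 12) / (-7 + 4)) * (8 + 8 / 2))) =-722 * sqrt(465) / 215233605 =-0.00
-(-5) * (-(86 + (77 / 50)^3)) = -11206533 / 25000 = -448.26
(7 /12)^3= 343 /1728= 0.20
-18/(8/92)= -207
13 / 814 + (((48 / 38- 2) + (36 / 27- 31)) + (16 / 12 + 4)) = -1162465 / 46398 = -25.05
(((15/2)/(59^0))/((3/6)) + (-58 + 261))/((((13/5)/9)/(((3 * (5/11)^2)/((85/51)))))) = 441450/1573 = 280.64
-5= -5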